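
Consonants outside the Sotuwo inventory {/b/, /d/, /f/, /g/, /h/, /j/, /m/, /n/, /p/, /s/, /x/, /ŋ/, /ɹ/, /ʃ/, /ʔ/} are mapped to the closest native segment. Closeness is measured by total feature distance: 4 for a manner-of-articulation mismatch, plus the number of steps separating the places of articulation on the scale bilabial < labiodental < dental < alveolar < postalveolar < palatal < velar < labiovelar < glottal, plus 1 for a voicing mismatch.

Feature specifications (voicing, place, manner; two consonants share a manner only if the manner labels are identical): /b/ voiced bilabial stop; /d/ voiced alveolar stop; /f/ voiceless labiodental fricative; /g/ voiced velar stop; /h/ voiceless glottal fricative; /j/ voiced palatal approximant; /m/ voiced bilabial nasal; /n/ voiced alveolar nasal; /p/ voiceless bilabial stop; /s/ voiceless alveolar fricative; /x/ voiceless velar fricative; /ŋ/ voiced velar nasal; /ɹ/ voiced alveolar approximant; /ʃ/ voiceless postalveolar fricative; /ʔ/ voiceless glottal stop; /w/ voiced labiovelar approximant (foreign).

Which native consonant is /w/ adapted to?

j

/j/ is closest: same manner (approximant), place distance 2 (labiovelar→palatal), same voicing; total 2. Next closest is /ɹ/ at distance 4.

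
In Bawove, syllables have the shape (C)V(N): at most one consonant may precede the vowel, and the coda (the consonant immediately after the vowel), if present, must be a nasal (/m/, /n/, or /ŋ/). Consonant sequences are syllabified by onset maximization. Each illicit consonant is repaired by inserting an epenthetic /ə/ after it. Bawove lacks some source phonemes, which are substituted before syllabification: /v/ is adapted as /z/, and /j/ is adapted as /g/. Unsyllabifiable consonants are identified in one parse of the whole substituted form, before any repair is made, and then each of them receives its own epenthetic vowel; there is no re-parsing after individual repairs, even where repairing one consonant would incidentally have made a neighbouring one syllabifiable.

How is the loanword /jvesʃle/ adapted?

Substitution: /j/ → /g/, /v/ → /z/, giving /gzesʃle/.
Syllabifying with onset maximization leaves /g/, /s/, /ʃ/ stranded (only a nasal (/m/, /n/, or /ŋ/) is licensed in coda position; onsets are limited to one consonant).
Epenthesis after each stranded consonant: /g/ → /gə/, /s/ → /sə/, /ʃ/ → /ʃə/.

gəzesəʃəle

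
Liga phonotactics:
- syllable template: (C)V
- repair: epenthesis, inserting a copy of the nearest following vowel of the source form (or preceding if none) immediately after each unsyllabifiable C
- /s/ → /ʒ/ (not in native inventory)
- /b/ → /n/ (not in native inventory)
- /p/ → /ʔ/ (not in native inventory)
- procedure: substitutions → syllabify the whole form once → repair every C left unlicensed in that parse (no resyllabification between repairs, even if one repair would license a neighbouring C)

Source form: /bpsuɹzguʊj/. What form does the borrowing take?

nuʔuʒuɹuzuguʊjʊ

Substitution: /b/ → /n/, /p/ → /ʔ/, /s/ → /ʒ/, giving /nʔʒuɹzguʊj/.
The consonants /n/, /ʔ/, /ɹ/, /z/, /j/ cannot be parsed into a legal (C)V syllable (no codas are permitted; onsets are limited to one consonant).
Inserting the epenthetic vowel yields /n/ → /nu/, /ʔ/ → /ʔu/, /ɹ/ → /ɹu/, /z/ → /zu/, /j/ → /jʊ/.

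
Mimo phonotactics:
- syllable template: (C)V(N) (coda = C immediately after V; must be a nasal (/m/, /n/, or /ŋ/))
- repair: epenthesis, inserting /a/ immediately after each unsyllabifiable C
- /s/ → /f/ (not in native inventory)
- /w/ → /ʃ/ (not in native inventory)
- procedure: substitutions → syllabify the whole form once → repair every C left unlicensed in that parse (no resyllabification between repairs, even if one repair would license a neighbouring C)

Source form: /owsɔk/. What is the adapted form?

Substitution: /w/ → /ʃ/, /s/ → /f/, giving /oʃfɔk/.
The consonants /ʃ/, /k/ cannot be parsed into a legal (C)V(N) syllable (only a nasal (/m/, /n/, or /ŋ/) is licensed in coda position; onsets are limited to one consonant).
Inserting the epenthetic vowel yields /ʃ/ → /ʃa/, /k/ → /ka/.

oʃafɔka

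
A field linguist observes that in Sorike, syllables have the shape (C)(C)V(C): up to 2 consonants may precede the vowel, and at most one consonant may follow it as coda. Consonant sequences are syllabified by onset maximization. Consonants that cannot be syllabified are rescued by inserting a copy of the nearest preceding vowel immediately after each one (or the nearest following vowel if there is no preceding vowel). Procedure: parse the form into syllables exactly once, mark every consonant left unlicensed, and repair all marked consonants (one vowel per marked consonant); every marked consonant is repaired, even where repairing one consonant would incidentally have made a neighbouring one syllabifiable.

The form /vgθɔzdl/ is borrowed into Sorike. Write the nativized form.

vɔgθɔzdɔlɔ

Syllabifying with onset maximization leaves /v/, /d/, /l/ stranded (at most one coda consonant is licensed; onsets may contain at most 2 consonants).
Epenthesis after each stranded consonant: /v/ → /vɔ/, /d/ → /dɔ/, /l/ → /lɔ/.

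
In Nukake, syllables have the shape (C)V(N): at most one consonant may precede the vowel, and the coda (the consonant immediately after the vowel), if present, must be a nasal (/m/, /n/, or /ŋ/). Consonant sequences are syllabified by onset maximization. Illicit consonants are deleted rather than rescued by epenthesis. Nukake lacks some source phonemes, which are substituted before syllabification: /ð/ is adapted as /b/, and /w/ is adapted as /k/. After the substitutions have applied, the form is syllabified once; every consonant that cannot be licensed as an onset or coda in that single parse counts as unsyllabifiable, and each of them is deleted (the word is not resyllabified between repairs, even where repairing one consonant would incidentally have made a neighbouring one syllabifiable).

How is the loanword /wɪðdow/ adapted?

Substitution: /w/ → /k/, /ð/ → /b/, giving /kɪbdok/.
Under (C)V(N), the unsyllabifiable consonants are /b/, /k/ (only a nasal (/m/, /n/, or /ŋ/) is licensed in coda position; onsets are limited to one consonant).
Deletion applies to /b/, /k/.

kɪdo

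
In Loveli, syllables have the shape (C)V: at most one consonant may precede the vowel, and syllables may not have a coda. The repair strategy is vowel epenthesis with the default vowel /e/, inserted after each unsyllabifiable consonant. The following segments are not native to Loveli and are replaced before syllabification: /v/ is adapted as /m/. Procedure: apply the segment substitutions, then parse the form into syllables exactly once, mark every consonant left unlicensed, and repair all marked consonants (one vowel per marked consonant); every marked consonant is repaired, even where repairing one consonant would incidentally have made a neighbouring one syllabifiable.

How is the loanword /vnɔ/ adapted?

menɔ

Substitution: /v/ → /m/, giving /mnɔ/.
Under (C)V, the unsyllabifiable consonants are /m/ (no codas are permitted; onsets are limited to one consonant).
Epenthesis after each stranded consonant: /m/ → /me/.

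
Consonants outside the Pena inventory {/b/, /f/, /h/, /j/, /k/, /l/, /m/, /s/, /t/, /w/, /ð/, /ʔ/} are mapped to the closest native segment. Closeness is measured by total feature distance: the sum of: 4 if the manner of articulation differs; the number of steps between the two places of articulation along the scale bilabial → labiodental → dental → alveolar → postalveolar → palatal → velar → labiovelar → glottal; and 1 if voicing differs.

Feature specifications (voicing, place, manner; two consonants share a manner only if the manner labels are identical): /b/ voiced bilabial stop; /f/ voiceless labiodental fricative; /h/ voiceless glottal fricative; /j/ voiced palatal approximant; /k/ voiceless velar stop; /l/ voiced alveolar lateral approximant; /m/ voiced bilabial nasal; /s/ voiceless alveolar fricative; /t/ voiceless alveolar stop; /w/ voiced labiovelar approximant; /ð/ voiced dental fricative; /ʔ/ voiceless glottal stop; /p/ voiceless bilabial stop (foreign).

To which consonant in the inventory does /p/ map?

b

/b/ is closest: same manner (stop), place distance 0 (bilabial→bilabial), voicing differs (+1); total 1. Next closest is /t/ at distance 3.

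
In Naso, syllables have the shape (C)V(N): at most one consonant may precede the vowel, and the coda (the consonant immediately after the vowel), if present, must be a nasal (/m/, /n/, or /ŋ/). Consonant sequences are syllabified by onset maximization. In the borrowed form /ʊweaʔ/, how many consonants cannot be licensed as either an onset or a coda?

1

Syllabifying with onset maximization leaves /ʔ/ stranded (only a nasal (/m/, /n/, or /ŋ/) is licensed in coda position; onsets are limited to one consonant).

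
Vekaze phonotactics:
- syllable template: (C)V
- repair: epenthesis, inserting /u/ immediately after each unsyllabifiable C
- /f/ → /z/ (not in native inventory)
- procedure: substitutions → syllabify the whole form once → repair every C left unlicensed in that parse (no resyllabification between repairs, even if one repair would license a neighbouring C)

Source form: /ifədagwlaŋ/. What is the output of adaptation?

izədaguwulaŋu

Substitution: /f/ → /z/, giving /izədagwlaŋ/.
Under (C)V, the unsyllabifiable consonants are /g/, /w/, /ŋ/ (no codas are permitted; onsets are limited to one consonant).
Epenthesis after each stranded consonant: /g/ → /gu/, /w/ → /wu/, /ŋ/ → /ŋu/.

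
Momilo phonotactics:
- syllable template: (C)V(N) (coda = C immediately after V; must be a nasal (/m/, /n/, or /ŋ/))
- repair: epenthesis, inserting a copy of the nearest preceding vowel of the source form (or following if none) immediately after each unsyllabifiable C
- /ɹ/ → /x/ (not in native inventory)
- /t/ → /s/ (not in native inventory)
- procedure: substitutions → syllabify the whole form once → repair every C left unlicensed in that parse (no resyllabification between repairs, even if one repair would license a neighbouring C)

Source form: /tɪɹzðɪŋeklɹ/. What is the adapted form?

Substitution: /t/ → /s/, /ɹ/ → /x/, giving /sɪxzðɪŋeklx/.
Under (C)V(N), the unsyllabifiable consonants are /x/, /z/, /k/, /l/, /x/ (only a nasal (/m/, /n/, or /ŋ/) is licensed in coda position; onsets are limited to one consonant).
Each unlicensed consonant becomes the onset of a new syllable: /x/ → /xɪ/, /z/ → /zɪ/, /k/ → /ke/, /l/ → /le/, /x/ → /xe/.

sɪxɪzɪðɪŋekelexe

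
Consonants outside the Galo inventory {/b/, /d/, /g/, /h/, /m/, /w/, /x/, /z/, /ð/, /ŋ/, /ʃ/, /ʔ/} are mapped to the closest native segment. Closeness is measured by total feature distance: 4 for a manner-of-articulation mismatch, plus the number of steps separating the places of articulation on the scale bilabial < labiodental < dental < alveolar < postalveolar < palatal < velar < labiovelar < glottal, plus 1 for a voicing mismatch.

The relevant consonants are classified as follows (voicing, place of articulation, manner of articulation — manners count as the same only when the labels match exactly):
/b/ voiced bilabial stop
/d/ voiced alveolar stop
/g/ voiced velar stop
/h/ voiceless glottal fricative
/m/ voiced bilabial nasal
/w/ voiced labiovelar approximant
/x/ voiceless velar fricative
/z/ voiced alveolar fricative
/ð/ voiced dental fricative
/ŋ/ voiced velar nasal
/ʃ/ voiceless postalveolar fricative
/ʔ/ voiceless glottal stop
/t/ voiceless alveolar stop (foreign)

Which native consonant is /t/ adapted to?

d

/d/ is closest: same manner (stop), place distance 0 (alveolar→alveolar), voicing differs (+1); total 1. Next closest is /b/ at distance 4.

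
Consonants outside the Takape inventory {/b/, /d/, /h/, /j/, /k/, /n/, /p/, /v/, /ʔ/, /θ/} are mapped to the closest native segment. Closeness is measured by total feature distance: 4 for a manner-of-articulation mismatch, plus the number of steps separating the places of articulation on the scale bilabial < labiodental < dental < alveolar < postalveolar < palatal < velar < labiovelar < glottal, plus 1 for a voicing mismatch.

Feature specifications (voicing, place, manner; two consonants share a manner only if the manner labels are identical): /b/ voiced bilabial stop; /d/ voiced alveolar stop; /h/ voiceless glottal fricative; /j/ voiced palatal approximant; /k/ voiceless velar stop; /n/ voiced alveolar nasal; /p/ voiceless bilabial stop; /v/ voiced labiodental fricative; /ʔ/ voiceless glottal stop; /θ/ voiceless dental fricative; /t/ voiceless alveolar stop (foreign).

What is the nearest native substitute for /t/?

/d/ is closest: same manner (stop), place distance 0 (alveolar→alveolar), voicing differs (+1); total 1. Next closest is /k/ at distance 3.

d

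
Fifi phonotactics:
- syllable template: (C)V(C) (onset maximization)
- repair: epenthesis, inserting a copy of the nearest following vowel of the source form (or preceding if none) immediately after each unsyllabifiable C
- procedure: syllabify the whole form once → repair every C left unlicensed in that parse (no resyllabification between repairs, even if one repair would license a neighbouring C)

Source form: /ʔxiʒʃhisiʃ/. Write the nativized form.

ʔixiʒʃihisiʃ

The consonants /ʔ/, /ʃ/ cannot be parsed into a legal (C)V(C) syllable (at most one coda consonant is licensed; onsets are limited to one consonant).
Each unlicensed consonant becomes the onset of a new syllable: /ʔ/ → /ʔi/, /ʃ/ → /ʃi/.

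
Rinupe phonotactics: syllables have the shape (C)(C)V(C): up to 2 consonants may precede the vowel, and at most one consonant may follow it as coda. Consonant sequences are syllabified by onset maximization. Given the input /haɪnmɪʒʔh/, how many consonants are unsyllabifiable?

2

Under (C)(C)V(C), the unsyllabifiable consonants are /ʔ/, /h/ (at most one coda consonant is licensed; onsets may contain at most 2 consonants).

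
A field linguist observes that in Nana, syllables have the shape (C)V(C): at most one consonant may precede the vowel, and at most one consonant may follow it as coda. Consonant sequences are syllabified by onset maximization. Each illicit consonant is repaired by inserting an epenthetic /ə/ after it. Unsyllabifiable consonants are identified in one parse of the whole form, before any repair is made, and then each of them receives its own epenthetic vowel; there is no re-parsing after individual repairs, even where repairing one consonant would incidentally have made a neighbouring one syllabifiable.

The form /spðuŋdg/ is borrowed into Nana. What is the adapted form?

səpəðuŋdəgə

Under (C)V(C), the unsyllabifiable consonants are /s/, /p/, /d/, /g/ (at most one coda consonant is licensed; onsets are limited to one consonant).
Each unlicensed consonant becomes the onset of a new syllable: /s/ → /sə/, /p/ → /pə/, /d/ → /də/, /g/ → /gə/.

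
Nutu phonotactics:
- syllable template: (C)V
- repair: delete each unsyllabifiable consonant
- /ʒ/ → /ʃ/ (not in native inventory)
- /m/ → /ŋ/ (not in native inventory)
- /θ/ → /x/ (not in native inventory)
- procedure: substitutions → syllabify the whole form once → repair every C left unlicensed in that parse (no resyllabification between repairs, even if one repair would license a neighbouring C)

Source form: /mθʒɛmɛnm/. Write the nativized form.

ʃɛŋɛ

Substitution: /m/ → /ŋ/, /θ/ → /x/, /ʒ/ → /ʃ/, giving /ŋxʃɛŋɛnŋ/.
The consonants /ŋ/, /x/, /n/, /ŋ/ cannot be parsed into a legal (C)V syllable (no codas are permitted; onsets are limited to one consonant).
Deleting the stranded consonants removes /ŋ/, /x/, /n/, /ŋ/.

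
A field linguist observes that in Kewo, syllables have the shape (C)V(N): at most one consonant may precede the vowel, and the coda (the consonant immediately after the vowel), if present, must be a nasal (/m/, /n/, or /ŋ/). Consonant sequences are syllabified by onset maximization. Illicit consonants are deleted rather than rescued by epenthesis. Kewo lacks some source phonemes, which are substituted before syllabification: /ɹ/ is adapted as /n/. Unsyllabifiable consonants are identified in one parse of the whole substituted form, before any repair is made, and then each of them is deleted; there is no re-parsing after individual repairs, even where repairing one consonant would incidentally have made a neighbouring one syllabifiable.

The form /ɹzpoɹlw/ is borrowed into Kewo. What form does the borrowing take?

Substitution: /ɹ/ → /n/, giving /nzponlw/.
The consonants /n/, /z/, /l/, /w/ cannot be parsed into a legal (C)V(N) syllable (only a nasal (/m/, /n/, or /ŋ/) is licensed in coda position; onsets are limited to one consonant).
Deletion applies to /n/, /z/, /l/, /w/.

pon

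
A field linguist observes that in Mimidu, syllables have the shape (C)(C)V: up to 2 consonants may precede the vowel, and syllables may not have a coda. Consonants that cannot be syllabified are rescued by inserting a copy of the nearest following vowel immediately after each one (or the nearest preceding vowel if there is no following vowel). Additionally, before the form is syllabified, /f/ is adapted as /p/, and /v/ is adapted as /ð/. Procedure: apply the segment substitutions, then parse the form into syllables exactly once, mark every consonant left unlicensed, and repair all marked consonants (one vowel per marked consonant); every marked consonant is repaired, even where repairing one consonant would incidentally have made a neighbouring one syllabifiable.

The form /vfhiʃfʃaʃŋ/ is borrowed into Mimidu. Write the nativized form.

Substitution: /v/ → /ð/, /f/ → /p/, giving /ðphiʃpʃaʃŋ/.
The consonants /ð/, /ʃ/, /ʃ/, /ŋ/ cannot be parsed into a legal (C)(C)V syllable (no codas are permitted; onsets may contain at most 2 consonants).
Each unlicensed consonant becomes the onset of a new syllable: /ð/ → /ði/, /ʃ/ → /ʃa/, /ʃ/ → /ʃa/, /ŋ/ → /ŋa/.

ðiphiʃapʃaʃaŋa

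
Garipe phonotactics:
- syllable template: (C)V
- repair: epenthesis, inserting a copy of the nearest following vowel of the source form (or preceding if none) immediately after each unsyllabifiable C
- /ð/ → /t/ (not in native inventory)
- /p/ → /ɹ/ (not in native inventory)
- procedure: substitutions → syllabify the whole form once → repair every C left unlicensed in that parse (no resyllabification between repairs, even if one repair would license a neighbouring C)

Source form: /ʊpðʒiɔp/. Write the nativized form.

ʊɹitiʒiɔɹɔ

Substitution: /p/ → /ɹ/, /ð/ → /t/, giving /ʊɹtʒiɔɹ/.
The consonants /ɹ/, /t/, /ɹ/ cannot be parsed into a legal (C)V syllable (no codas are permitted; onsets are limited to one consonant).
Epenthesis after each stranded consonant: /ɹ/ → /ɹi/, /t/ → /ti/, /ɹ/ → /ɹɔ/.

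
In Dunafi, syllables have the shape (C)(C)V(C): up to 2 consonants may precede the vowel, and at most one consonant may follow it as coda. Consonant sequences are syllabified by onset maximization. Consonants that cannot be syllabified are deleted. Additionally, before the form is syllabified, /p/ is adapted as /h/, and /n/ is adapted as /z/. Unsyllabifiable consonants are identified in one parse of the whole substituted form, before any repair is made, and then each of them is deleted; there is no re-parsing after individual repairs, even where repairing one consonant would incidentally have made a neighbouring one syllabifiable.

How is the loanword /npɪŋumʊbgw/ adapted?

Substitution: /n/ → /z/, /p/ → /h/, giving /zhɪŋumʊbgw/.
The consonants /g/, /w/ cannot be parsed into a legal (C)(C)V(C) syllable (at most one coda consonant is licensed; onsets may contain at most 2 consonants).
Deletion applies to /g/, /w/.

zhɪŋumʊb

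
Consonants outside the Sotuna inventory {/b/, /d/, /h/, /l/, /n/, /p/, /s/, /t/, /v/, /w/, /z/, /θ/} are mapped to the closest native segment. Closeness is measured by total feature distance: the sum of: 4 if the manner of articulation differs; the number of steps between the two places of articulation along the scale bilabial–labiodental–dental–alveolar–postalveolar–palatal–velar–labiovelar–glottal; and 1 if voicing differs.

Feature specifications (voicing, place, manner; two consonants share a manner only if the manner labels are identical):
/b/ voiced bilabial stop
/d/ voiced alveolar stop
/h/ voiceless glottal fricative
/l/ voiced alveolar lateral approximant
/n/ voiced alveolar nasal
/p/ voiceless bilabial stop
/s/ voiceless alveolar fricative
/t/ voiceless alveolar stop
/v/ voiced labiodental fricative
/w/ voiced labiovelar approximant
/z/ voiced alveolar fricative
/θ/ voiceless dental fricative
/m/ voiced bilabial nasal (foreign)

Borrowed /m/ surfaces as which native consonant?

n

/n/ is closest: same manner (nasal), place distance 3 (bilabial→alveolar), same voicing; total 3. Next closest is /b/ at distance 4.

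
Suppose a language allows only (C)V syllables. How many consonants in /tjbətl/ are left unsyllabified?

Under (C)V, the unsyllabifiable consonants are /t/, /j/, /t/, /l/ (no codas are permitted; onsets are limited to one consonant).

4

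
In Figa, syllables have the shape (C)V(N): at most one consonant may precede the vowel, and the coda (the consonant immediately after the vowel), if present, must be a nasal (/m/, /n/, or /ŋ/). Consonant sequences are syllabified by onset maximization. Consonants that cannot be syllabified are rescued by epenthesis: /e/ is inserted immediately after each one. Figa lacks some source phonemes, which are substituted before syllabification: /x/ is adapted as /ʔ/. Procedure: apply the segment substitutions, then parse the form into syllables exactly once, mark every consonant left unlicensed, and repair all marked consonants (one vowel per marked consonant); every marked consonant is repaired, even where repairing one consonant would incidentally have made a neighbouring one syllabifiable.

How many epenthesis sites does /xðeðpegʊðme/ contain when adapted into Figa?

3

After substitution the input is /ʔðeðpegʊðme/.
The unsyllabifiable consonants are /ʔ/, /ð/, /ð/; each receives one epenthetic vowel.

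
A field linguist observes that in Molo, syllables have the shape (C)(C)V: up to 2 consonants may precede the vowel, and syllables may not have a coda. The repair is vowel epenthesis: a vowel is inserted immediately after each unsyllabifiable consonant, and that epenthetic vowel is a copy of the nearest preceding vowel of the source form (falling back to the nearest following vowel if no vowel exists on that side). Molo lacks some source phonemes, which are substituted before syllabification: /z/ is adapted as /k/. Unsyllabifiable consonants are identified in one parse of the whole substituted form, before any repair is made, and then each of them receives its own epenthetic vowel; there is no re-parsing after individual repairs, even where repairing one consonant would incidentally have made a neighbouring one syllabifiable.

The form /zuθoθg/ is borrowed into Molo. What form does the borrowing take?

Substitution: /z/ → /k/, giving /kuθoθg/.
The consonants /θ/, /g/ cannot be parsed into a legal (C)(C)V syllable (no codas are permitted; onsets may contain at most 2 consonants).
Inserting the epenthetic vowel yields /θ/ → /θo/, /g/ → /go/.

kuθoθogo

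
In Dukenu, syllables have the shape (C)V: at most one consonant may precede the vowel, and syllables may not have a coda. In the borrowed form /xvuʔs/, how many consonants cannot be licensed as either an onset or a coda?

3

Syllabifying with onset maximization leaves /x/, /ʔ/, /s/ stranded (no codas are permitted; onsets are limited to one consonant).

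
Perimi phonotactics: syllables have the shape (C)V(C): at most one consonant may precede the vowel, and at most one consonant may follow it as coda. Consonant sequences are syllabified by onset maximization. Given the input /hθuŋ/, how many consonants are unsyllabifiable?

1

Syllabifying with onset maximization leaves /h/ stranded (at most one coda consonant is licensed; onsets are limited to one consonant).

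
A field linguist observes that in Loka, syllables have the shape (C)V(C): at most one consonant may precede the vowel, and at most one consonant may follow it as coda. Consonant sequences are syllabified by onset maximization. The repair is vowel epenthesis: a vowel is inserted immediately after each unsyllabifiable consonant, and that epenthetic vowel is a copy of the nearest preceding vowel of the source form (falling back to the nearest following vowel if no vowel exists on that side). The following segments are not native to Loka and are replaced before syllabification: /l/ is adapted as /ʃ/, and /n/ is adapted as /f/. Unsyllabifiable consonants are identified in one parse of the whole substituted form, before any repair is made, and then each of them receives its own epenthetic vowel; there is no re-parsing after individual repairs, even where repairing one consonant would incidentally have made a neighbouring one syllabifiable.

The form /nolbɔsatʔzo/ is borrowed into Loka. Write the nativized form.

Substitution: /n/ → /f/, /l/ → /ʃ/, giving /foʃbɔsatʔzo/.
Under (C)V(C), the unsyllabifiable consonants are /ʔ/ (at most one coda consonant is licensed; onsets are limited to one consonant).
Inserting the epenthetic vowel yields /ʔ/ → /ʔa/.

foʃbɔsatʔazo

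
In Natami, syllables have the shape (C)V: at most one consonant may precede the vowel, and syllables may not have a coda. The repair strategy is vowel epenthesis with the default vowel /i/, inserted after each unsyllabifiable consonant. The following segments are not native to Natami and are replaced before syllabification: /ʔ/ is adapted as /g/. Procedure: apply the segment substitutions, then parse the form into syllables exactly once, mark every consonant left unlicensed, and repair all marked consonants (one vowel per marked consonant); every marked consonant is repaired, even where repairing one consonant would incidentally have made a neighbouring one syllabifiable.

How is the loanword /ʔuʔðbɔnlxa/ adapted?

gugiðibɔnilixa

Substitution: /ʔ/ → /g/, giving /gugðbɔnlxa/.
The consonants /g/, /ð/, /n/, /l/ cannot be parsed into a legal (C)V syllable (no codas are permitted; onsets are limited to one consonant).
Inserting the epenthetic vowel yields /g/ → /gi/, /ð/ → /ði/, /n/ → /ni/, /l/ → /li/.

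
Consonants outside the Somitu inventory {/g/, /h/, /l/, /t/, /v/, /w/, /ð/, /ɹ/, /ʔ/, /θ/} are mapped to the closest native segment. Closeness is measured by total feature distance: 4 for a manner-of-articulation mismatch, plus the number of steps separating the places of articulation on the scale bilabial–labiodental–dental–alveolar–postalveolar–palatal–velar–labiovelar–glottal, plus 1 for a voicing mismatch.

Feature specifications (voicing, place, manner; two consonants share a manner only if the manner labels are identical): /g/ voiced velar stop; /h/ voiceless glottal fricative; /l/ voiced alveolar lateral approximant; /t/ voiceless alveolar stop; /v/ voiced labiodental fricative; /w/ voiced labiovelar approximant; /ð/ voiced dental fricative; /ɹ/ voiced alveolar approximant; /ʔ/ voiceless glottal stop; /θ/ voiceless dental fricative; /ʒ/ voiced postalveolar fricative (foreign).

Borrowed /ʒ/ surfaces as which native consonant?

ð

/ð/ is closest: same manner (fricative), place distance 2 (postalveolar→dental), same voicing; total 2. Next closest is /v/ at distance 3.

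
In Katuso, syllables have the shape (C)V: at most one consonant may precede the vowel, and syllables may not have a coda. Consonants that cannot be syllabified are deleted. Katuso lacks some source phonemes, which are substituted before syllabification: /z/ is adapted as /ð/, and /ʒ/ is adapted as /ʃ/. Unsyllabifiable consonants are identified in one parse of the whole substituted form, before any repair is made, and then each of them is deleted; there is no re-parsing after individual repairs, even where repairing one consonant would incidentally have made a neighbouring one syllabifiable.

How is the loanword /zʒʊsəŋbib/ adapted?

Substitution: /z/ → /ð/, /ʒ/ → /ʃ/, giving /ðʃʊsəŋbib/.
Under (C)V, the unsyllabifiable consonants are /ð/, /ŋ/, /b/ (no codas are permitted; onsets are limited to one consonant).
Each unlicensed consonant is deleted: /ð/, /ŋ/, /b/.

ʃʊsəbi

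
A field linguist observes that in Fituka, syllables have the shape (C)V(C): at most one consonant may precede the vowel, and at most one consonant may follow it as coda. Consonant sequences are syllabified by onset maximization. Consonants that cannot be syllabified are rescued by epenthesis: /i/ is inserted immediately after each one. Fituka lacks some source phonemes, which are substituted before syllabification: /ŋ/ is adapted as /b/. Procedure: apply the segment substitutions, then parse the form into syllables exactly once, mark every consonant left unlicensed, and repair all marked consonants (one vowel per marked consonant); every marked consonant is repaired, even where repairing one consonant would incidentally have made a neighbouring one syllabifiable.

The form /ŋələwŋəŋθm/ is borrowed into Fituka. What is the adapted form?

Substitution: /ŋ/ → /b/, giving /bələwbəbθm/.
Syllabifying with onset maximization leaves /θ/, /m/ stranded (at most one coda consonant is licensed; onsets are limited to one consonant).
Inserting the epenthetic vowel yields /θ/ → /θi/, /m/ → /mi/.

bələwbəbθimi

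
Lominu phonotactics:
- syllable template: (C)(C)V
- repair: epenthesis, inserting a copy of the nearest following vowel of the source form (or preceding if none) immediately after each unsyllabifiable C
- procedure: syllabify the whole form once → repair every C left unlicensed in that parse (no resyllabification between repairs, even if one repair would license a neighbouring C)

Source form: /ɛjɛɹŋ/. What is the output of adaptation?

Under (C)(C)V, the unsyllabifiable consonants are /ɹ/, /ŋ/ (no codas are permitted; onsets may contain at most 2 consonants).
Epenthesis after each stranded consonant: /ɹ/ → /ɹɛ/, /ŋ/ → /ŋɛ/.

ɛjɛɹɛŋɛ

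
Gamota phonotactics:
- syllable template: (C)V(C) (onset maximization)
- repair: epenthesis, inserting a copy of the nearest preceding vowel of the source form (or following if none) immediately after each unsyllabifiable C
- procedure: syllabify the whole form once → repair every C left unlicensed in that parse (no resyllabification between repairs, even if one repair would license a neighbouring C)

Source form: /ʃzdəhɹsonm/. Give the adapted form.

Syllabifying with onset maximization leaves /ʃ/, /z/, /ɹ/, /m/ stranded (at most one coda consonant is licensed; onsets are limited to one consonant).
Epenthesis after each stranded consonant: /ʃ/ → /ʃə/, /z/ → /zə/, /ɹ/ → /ɹə/, /m/ → /mo/.

ʃəzədəhɹəsonmo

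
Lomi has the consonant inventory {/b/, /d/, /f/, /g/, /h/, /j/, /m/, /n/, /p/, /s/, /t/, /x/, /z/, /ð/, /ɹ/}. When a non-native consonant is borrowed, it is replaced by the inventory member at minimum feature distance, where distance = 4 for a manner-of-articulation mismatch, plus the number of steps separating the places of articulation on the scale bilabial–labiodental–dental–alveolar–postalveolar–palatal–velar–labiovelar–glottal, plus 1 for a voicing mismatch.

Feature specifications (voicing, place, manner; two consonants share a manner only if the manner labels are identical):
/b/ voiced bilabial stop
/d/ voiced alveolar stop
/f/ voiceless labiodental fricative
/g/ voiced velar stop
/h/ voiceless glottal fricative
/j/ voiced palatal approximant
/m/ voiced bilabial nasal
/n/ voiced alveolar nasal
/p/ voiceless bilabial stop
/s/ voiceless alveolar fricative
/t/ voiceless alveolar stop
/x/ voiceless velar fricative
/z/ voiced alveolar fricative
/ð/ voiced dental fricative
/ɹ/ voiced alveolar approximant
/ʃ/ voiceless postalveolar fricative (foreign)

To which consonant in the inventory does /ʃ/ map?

/s/ is closest: same manner (fricative), place distance 1 (postalveolar→alveolar), same voicing; total 1. Next closest is /x/ at distance 2.

s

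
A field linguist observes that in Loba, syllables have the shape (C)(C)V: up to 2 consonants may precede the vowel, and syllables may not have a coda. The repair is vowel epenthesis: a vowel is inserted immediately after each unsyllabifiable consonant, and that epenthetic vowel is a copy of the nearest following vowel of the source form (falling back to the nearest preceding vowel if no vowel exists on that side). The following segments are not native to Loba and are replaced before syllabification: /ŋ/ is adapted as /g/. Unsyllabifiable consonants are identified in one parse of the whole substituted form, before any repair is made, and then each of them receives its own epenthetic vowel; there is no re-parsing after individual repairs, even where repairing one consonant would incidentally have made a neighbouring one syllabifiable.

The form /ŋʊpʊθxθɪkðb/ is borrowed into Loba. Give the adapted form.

gʊpʊθɪxθɪkɪðɪbɪ

Substitution: /ŋ/ → /g/, giving /gʊpʊθxθɪkðb/.
Under (C)(C)V, the unsyllabifiable consonants are /θ/, /k/, /ð/, /b/ (no codas are permitted; onsets may contain at most 2 consonants).
Epenthesis after each stranded consonant: /θ/ → /θɪ/, /k/ → /kɪ/, /ð/ → /ðɪ/, /b/ → /bɪ/.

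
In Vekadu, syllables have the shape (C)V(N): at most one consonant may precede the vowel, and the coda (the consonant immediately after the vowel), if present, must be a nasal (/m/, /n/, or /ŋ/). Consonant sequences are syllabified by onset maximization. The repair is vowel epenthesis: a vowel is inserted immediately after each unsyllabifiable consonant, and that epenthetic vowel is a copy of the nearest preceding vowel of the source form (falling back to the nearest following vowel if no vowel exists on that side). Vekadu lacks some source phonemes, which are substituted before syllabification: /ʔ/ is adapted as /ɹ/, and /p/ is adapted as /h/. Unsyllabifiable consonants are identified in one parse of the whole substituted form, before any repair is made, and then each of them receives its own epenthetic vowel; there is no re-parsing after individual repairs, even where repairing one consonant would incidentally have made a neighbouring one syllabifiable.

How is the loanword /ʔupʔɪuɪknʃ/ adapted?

Substitution: /ʔ/ → /ɹ/, /p/ → /h/, giving /ɹuhɹɪuɪknʃ/.
The consonants /h/, /k/, /n/, /ʃ/ cannot be parsed into a legal (C)V(N) syllable (only a nasal (/m/, /n/, or /ŋ/) is licensed in coda position; onsets are limited to one consonant).
Inserting the epenthetic vowel yields /h/ → /hu/, /k/ → /kɪ/, /n/ → /nɪ/, /ʃ/ → /ʃɪ/.

ɹuhuɹɪuɪkɪnɪʃɪ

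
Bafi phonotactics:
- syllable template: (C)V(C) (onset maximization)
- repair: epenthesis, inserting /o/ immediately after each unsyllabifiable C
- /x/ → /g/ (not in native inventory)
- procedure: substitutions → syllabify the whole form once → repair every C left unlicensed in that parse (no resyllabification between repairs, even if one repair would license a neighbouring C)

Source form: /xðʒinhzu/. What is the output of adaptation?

goðoʒinhozu

Substitution: /x/ → /g/, giving /gðʒinhzu/.
Under (C)V(C), the unsyllabifiable consonants are /g/, /ð/, /h/ (at most one coda consonant is licensed; onsets are limited to one consonant).
Inserting the epenthetic vowel yields /g/ → /go/, /ð/ → /ðo/, /h/ → /ho/.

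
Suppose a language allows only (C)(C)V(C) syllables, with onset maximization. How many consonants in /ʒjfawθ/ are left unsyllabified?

Under (C)(C)V(C), the unsyllabifiable consonants are /ʒ/, /θ/ (at most one coda consonant is licensed; onsets may contain at most 2 consonants).

2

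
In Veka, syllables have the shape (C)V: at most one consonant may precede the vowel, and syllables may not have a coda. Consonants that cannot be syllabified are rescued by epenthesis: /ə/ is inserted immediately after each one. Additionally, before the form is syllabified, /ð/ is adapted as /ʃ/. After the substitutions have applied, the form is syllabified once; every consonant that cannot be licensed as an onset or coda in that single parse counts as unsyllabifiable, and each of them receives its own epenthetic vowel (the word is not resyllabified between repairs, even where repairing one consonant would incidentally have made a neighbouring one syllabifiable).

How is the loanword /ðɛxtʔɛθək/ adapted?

Substitution: /ð/ → /ʃ/, giving /ʃɛxtʔɛθək/.
The consonants /x/, /t/, /k/ cannot be parsed into a legal (C)V syllable (no codas are permitted; onsets are limited to one consonant).
Epenthesis after each stranded consonant: /x/ → /xə/, /t/ → /tə/, /k/ → /kə/.

ʃɛxətəʔɛθəkə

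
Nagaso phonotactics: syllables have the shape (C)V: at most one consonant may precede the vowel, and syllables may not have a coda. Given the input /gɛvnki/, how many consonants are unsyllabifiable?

2

Under (C)V, the unsyllabifiable consonants are /v/, /n/ (no codas are permitted; onsets are limited to one consonant).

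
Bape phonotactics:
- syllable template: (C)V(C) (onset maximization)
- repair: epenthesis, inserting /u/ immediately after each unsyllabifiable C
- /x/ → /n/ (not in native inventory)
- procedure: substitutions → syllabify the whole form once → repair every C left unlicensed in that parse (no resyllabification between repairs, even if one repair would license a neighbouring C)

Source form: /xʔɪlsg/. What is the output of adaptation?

nuʔɪlsugu

Substitution: /x/ → /n/, giving /nʔɪlsg/.
The consonants /n/, /s/, /g/ cannot be parsed into a legal (C)V(C) syllable (at most one coda consonant is licensed; onsets are limited to one consonant).
Inserting the epenthetic vowel yields /n/ → /nu/, /s/ → /su/, /g/ → /gu/.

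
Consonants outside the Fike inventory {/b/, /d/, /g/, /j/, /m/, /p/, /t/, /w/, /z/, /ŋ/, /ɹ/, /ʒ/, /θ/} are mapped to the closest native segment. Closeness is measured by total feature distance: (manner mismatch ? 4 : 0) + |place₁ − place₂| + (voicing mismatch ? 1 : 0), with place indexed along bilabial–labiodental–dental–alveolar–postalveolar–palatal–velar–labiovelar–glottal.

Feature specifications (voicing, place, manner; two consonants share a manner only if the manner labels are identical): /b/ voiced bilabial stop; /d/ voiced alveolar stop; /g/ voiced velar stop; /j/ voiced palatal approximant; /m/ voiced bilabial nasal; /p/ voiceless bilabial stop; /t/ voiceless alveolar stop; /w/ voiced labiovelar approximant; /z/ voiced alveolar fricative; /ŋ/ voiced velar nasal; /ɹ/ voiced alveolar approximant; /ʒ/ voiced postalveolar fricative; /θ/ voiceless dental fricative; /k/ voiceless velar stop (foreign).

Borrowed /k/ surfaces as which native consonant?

g

/g/ is closest: same manner (stop), place distance 0 (velar→velar), voicing differs (+1); total 1. Next closest is /t/ at distance 3.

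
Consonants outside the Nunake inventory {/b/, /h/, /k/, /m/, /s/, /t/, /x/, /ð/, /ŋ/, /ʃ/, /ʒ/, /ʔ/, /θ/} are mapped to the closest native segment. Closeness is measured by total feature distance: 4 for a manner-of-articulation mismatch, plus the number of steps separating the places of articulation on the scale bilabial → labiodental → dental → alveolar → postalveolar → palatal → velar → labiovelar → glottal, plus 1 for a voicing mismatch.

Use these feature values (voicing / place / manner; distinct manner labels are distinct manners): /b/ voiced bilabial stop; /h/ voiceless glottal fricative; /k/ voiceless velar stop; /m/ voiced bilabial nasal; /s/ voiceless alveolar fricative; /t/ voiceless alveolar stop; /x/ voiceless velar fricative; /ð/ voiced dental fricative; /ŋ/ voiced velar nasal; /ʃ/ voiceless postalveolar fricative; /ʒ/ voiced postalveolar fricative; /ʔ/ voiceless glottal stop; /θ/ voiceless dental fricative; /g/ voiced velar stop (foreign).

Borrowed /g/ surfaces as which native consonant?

/k/ is closest: same manner (stop), place distance 0 (velar→velar), voicing differs (+1); total 1. Next closest is /ʔ/ at distance 3.

k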